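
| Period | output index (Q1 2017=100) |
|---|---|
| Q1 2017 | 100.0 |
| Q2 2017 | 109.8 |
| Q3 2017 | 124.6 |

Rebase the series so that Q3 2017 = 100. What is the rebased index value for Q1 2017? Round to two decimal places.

80.26

Rebased(Q1 2017) = 100.0 / 124.6 × 100 = 80.2568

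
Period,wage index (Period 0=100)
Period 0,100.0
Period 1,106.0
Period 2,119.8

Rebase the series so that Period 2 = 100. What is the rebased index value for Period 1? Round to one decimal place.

Rebased(Period 1) = 106.0 / 119.8 × 100 = 88.4808

88.5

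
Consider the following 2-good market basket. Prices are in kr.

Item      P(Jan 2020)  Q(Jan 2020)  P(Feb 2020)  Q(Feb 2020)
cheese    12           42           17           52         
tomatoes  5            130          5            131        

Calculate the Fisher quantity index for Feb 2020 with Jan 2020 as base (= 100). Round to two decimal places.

Laspeyres component (base-period weights):
ΣP(Jan 2020)Q(Feb 2020) = 12×52 + 5×131 = 624 + 655 = 1279
ΣP(Jan 2020)Q(Jan 2020) = 12×42 + 5×130 = 504 + 650 = 1154
L = 1279 / 1154 × 100 = 110.8319
Paasche component (current-period weights):
ΣP(Feb 2020)Q(Feb 2020) = 17×52 + 5×131 = 884 + 655 = 1539
ΣP(Feb 2020)Q(Jan 2020) = 17×42 + 5×130 = 714 + 650 = 1364
P = 1539 / 1364 × 100 = 112.8299
Fisher = √(L × P) = √(110.8319 × 112.8299) = 111.8264

111.83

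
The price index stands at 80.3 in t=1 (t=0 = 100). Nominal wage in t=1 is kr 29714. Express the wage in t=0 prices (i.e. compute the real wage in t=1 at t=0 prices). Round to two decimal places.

Real = Nominal ÷ (Index/100) = 29714 ÷ (80.3/100)
     = 29714 ÷ 0.803 = 37003.7360

37003.74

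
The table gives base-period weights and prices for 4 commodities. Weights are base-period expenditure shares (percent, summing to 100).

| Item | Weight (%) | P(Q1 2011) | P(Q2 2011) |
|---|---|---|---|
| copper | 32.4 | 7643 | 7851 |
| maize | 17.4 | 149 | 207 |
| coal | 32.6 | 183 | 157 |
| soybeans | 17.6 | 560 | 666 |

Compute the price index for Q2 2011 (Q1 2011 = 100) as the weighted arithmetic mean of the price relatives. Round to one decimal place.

106.4

copper: 32.4 × (7851/7643) = 32.4 × 1.027214 = 33.2817
maize: 17.4 × (207/149) = 17.4 × 1.389262 = 24.1732
coal: 32.6 × (157/183) = 32.6 × 0.857923 = 27.9683
soybeans: 17.6 × (666/560) = 17.6 × 1.189286 = 20.9314
Index = Σ wᵢ·(p₁ᵢ/p₀ᵢ) = 33.2817 + 24.1732 + 27.9683 + 20.9314 = 106.3546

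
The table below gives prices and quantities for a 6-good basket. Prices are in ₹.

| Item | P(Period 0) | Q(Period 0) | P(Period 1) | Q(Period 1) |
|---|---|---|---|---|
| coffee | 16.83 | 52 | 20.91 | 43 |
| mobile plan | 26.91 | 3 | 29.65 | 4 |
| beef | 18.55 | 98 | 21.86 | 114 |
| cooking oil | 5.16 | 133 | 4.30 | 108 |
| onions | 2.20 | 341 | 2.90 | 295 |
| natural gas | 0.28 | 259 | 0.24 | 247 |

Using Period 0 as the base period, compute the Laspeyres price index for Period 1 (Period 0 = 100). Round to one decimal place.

Laspeyres price index uses base-period quantities as weights.
ΣP(Period 1)·Q(Period 0) = 20.91×52 + 29.65×3 + 21.86×98 + 4.30×133 + 2.90×341 + 0.24×259 = 1087.32 + 88.95 + 2142.28 + 571.9 + 988.9 + 62.16 = 4941.51
ΣP(Period 0)·Q(Period 0) = 16.83×52 + 26.91×3 + 18.55×98 + 5.16×133 + 2.20×341 + 0.28×259 = 875.16 + 80.73 + 1817.9 + 686.28 + 750.2 + 72.52 = 4282.79
Index = 4941.51 / 4282.79 × 100 = 115.3806

115.4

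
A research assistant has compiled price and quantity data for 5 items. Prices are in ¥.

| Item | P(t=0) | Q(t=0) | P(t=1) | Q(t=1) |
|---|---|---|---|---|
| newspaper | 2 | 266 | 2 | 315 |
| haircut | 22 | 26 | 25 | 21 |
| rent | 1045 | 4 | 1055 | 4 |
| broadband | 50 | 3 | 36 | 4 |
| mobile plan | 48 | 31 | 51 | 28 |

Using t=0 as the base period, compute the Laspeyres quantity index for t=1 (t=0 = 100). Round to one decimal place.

98.5

Laspeyres quantity index uses base-period prices as weights.
ΣP(t=0)·Q(t=1) = 2×315 + 22×21 + 1045×4 + 50×4 + 48×28 = 630 + 462 + 4180 + 200 + 1344 = 6816
ΣP(t=0)·Q(t=0) = 2×266 + 22×26 + 1045×4 + 50×3 + 48×31 = 532 + 572 + 4180 + 150 + 1488 = 6922
Index = 6816 / 6922 × 100 = 98.4687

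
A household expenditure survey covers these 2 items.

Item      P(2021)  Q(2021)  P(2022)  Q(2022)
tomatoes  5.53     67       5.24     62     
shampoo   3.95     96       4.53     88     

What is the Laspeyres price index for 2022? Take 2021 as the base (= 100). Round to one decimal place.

Laspeyres price index uses base-period quantities as weights.
ΣP(2022)·Q(2021) = 5.24×67 + 4.53×96 = 351.08 + 434.88 = 785.96
ΣP(2021)·Q(2021) = 5.53×67 + 3.95×96 = 370.51 + 379.2 = 749.71
Index = 785.96 / 749.71 × 100 = 104.8352

104.8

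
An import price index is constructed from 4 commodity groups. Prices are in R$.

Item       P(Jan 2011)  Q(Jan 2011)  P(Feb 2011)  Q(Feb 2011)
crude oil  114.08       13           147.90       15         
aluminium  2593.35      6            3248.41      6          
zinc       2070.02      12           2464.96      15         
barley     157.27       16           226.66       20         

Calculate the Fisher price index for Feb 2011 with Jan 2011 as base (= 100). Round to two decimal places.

122.92

Laspeyres component (base-period weights):
ΣP(Feb 2011)Q(Jan 2011) = 147.90×13 + 3248.41×6 + 2464.96×12 + 226.66×16 = 1922.7 + 19490.46 + 29579.52 + 3626.56 = 54619.24
ΣP(Jan 2011)Q(Jan 2011) = 114.08×13 + 2593.35×6 + 2070.02×12 + 157.27×16 = 1483.04 + 15560.1 + 24840.24 + 2516.32 = 44399.7
L = 54619.24 / 44399.7 × 100 = 123.0171
Paasche component (current-period weights):
ΣP(Feb 2011)Q(Feb 2011) = 147.90×15 + 3248.41×6 + 2464.96×15 + 226.66×20 = 2218.5 + 19490.46 + 36974.4 + 4533.2 = 63216.56
ΣP(Jan 2011)Q(Feb 2011) = 114.08×15 + 2593.35×6 + 2070.02×15 + 157.27×20 = 1711.2 + 15560.1 + 31050.3 + 3145.4 = 51467
P = 63216.56 / 51467 × 100 = 122.8293
Fisher = √(L × P) = √(123.0171 × 122.8293) = 122.9232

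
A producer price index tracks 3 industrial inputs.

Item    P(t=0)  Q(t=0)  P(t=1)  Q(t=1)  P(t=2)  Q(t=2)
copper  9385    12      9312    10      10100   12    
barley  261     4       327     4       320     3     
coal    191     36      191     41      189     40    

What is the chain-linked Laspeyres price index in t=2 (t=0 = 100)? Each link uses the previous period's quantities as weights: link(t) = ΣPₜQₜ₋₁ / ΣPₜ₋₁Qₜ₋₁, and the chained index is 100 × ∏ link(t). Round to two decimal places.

107.05

Link t=0→t=1:
ΣP(t=1)Q(t=0) = 9312×12 + 327×4 + 191×36 = 111744 + 1308 + 6876 = 119928
ΣP(t=0)Q(t=0) = 9385×12 + 261×4 + 191×36 = 112620 + 1044 + 6876 = 120540
link = 119928/120540 = 0.994923
Link t=1→t=2:
ΣP(t=2)Q(t=1) = 10100×10 + 320×4 + 189×41 = 101000 + 1280 + 7749 = 110029
ΣP(t=1)Q(t=1) = 9312×10 + 327×4 + 191×41 = 93120 + 1308 + 7831 = 102259
link = 110029/102259 = 1.075984
Chained index = 100 × 0.994923 × 1.075984 = 107.0521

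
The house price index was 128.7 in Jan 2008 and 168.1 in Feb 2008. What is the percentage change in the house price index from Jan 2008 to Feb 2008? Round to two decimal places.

Change = (168.1 − 128.7) / 128.7 × 100
       = 39.4 / 128.7 × 100 = 30.6138%

30.61%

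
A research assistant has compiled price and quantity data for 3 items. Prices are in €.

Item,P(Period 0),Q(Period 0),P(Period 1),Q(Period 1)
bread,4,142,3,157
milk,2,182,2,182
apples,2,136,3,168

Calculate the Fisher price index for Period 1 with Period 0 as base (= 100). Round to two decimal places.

Laspeyres component (base-period weights):
ΣP(Period 1)Q(Period 0) = 3×142 + 2×182 + 3×136 = 426 + 364 + 408 = 1198
ΣP(Period 0)Q(Period 0) = 4×142 + 2×182 + 2×136 = 568 + 364 + 272 = 1204
L = 1198 / 1204 × 100 = 99.5017
Paasche component (current-period weights):
ΣP(Period 1)Q(Period 1) = 3×157 + 2×182 + 3×168 = 471 + 364 + 504 = 1339
ΣP(Period 0)Q(Period 1) = 4×157 + 2×182 + 2×168 = 628 + 364 + 336 = 1328
P = 1339 / 1328 × 100 = 100.8283
Fisher = √(L × P) = √(99.5017 × 100.8283) = 100.1628

100.16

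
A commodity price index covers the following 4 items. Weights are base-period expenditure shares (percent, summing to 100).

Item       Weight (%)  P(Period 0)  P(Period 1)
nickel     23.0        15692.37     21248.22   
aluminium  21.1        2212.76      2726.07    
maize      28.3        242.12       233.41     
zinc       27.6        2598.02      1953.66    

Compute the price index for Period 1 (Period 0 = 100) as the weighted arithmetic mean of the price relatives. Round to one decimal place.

105.2

nickel: 23.0 × (21248.22/15692.37) = 23.0 × 1.354048 = 31.1431
aluminium: 21.1 × (2726.07/2212.76) = 21.1 × 1.231977 = 25.9947
maize: 28.3 × (233.41/242.12) = 28.3 × 0.964026 = 27.2819
zinc: 27.6 × (1953.66/2598.02) = 27.6 × 0.751980 = 20.7547
Index = Σ wᵢ·(p₁ᵢ/p₀ᵢ) = 31.1431 + 25.9947 + 27.2819 + 20.7547 = 105.1744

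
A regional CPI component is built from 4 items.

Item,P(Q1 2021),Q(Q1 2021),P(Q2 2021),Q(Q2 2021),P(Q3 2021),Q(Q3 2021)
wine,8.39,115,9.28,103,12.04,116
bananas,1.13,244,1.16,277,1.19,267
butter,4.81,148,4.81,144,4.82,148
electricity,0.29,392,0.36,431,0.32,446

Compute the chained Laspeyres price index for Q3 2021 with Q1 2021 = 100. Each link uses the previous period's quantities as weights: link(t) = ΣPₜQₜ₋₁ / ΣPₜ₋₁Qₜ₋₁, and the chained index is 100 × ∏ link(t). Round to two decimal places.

120.53

Link Q1 2021→Q2 2021:
ΣP(Q2 2021)Q(Q1 2021) = 9.28×115 + 1.16×244 + 4.81×148 + 0.36×392 = 1067.2 + 283.04 + 711.88 + 141.12 = 2203.24
ΣP(Q1 2021)Q(Q1 2021) = 8.39×115 + 1.13×244 + 4.81×148 + 0.29×392 = 964.85 + 275.72 + 711.88 + 113.68 = 2066.13
link = 2203.24/2066.13 = 1.066361
Link Q2 2021→Q3 2021:
ΣP(Q3 2021)Q(Q2 2021) = 12.04×103 + 1.19×277 + 4.82×144 + 0.32×431 = 1240.12 + 329.63 + 694.08 + 137.92 = 2401.75
ΣP(Q2 2021)Q(Q2 2021) = 9.28×103 + 1.16×277 + 4.81×144 + 0.36×431 = 955.84 + 321.32 + 692.64 + 155.16 = 2124.96
link = 2401.75/2124.96 = 1.130257
Chained index = 100 × 1.066361 × 1.130257 = 120.5261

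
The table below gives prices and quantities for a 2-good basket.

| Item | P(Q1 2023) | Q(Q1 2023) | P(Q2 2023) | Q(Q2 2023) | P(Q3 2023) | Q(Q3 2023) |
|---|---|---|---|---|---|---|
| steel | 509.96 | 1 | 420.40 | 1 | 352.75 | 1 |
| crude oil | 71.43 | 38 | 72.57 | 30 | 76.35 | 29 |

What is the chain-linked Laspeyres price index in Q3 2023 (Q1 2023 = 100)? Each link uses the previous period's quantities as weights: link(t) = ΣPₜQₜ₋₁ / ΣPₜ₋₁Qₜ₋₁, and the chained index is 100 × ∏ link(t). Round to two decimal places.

100.30

Link Q1 2023→Q2 2023:
ΣP(Q2 2023)Q(Q1 2023) = 420.40×1 + 72.57×38 = 420.4 + 2757.66 = 3178.06
ΣP(Q1 2023)Q(Q1 2023) = 509.96×1 + 71.43×38 = 509.96 + 2714.34 = 3224.3
link = 3178.06/3224.3 = 0.985659
Link Q2 2023→Q3 2023:
ΣP(Q3 2023)Q(Q2 2023) = 352.75×1 + 76.35×30 = 352.75 + 2290.5 = 2643.25
ΣP(Q2 2023)Q(Q2 2023) = 420.40×1 + 72.57×30 = 420.4 + 2177.1 = 2597.5
link = 2643.25/2597.5 = 1.017613
Chained index = 100 × 0.985659 × 1.017613 = 100.3019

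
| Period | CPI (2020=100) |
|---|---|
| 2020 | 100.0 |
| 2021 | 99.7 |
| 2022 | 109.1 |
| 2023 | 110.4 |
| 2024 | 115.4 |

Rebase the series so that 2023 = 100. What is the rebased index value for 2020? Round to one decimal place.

90.6

Rebased(2020) = 100.0 / 110.4 × 100 = 90.5797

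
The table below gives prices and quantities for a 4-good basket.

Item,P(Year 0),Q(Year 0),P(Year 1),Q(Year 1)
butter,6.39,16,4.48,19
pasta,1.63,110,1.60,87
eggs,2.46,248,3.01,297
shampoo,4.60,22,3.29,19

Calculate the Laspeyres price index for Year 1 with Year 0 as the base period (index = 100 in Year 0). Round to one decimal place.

107.4

Laspeyres price index uses base-period quantities as weights.
ΣP(Year 1)·Q(Year 0) = 4.48×16 + 1.60×110 + 3.01×248 + 3.29×22 = 71.68 + 176 + 746.48 + 72.38 = 1066.54
ΣP(Year 0)·Q(Year 0) = 6.39×16 + 1.63×110 + 2.46×248 + 4.60×22 = 102.24 + 179.3 + 610.08 + 101.2 = 992.82
Index = 1066.54 / 992.82 × 100 = 107.4253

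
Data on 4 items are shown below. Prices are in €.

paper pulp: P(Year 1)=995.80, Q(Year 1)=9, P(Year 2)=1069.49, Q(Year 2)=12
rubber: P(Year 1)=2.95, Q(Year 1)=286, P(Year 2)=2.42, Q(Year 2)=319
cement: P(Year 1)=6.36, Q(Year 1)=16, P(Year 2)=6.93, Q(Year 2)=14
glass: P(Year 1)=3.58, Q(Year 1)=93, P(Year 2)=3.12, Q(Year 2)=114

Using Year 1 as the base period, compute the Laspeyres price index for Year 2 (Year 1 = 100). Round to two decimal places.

104.67

Laspeyres price index uses base-period quantities as weights.
ΣP(Year 2)·Q(Year 1) = 1069.49×9 + 2.42×286 + 6.93×16 + 3.12×93 = 9625.41 + 692.12 + 110.88 + 290.16 = 10718.57
ΣP(Year 1)·Q(Year 1) = 995.80×9 + 2.95×286 + 6.36×16 + 3.58×93 = 8962.2 + 843.7 + 101.76 + 332.94 = 10240.6
Index = 10718.57 / 10240.6 × 100 = 104.6674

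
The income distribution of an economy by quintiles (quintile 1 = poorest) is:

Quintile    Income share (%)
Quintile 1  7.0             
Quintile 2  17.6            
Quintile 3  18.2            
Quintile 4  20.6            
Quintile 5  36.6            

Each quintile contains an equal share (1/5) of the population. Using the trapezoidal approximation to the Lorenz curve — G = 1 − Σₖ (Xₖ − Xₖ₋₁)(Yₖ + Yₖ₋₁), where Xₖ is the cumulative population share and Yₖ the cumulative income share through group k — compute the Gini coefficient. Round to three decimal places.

0.249

Cumulative income shares Yₖ: 0.0700, 0.2460, 0.4280, 0.6340, 1.0000
Σ (Xₖ−Xₖ₋₁)(Yₖ+Yₖ₋₁) = (1/5)(0.0700+0.0000) + (1/5)(0.2460+0.0700) + (1/5)(0.4280+0.2460) + (1/5)(0.6340+0.4280) + (1/5)(1.0000+0.6340)
  = 0.0140 + 0.0632 + 0.1348 + 0.2124 + 0.3268 = 0.7512
G = 1 − 0.7512 = 0.2488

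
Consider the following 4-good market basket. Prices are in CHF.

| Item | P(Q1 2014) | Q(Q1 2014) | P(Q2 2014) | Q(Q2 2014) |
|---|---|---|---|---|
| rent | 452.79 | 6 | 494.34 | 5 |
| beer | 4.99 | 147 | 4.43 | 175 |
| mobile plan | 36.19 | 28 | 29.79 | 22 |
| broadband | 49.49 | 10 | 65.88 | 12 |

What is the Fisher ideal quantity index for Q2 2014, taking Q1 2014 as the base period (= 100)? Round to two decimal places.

Laspeyres component (base-period weights):
ΣP(Q1 2014)Q(Q2 2014) = 452.79×5 + 4.99×175 + 36.19×22 + 49.49×12 = 2263.95 + 873.25 + 796.18 + 593.88 = 4527.26
ΣP(Q1 2014)Q(Q1 2014) = 452.79×6 + 4.99×147 + 36.19×28 + 49.49×10 = 2716.74 + 733.53 + 1013.32 + 494.9 = 4958.49
L = 4527.26 / 4958.49 × 100 = 91.3032
Paasche component (current-period weights):
ΣP(Q2 2014)Q(Q2 2014) = 494.34×5 + 4.43×175 + 29.79×22 + 65.88×12 = 2471.7 + 775.25 + 655.38 + 790.56 = 4692.89
ΣP(Q2 2014)Q(Q1 2014) = 494.34×6 + 4.43×147 + 29.79×28 + 65.88×10 = 2966.04 + 651.21 + 834.12 + 658.8 = 5110.17
P = 4692.89 / 5110.17 × 100 = 91.8343
Fisher = √(L × P) = √(91.3032 × 91.8343) = 91.5684

91.57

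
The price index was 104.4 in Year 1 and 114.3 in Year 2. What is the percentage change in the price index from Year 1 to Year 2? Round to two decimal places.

9.48%

Change = (114.3 − 104.4) / 104.4 × 100
       = 9.9 / 104.4 × 100 = 9.4828%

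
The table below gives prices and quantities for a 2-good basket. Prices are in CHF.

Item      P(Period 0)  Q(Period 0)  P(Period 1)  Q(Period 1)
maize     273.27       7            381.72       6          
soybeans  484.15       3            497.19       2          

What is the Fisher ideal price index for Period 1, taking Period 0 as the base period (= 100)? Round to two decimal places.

Laspeyres component (base-period weights):
ΣP(Period 1)Q(Period 0) = 381.72×7 + 497.19×3 = 2672.04 + 1491.57 = 4163.61
ΣP(Period 0)Q(Period 0) = 273.27×7 + 484.15×3 = 1912.89 + 1452.45 = 3365.34
L = 4163.61 / 3365.34 × 100 = 123.7203
Paasche component (current-period weights):
ΣP(Period 1)Q(Period 1) = 381.72×6 + 497.19×2 = 2290.32 + 994.38 = 3284.7
ΣP(Period 0)Q(Period 1) = 273.27×6 + 484.15×2 = 1639.62 + 968.3 = 2607.92
P = 3284.7 / 2607.92 × 100 = 125.9509
Fisher = √(L × P) = √(123.7203 × 125.9509) = 124.8307

124.83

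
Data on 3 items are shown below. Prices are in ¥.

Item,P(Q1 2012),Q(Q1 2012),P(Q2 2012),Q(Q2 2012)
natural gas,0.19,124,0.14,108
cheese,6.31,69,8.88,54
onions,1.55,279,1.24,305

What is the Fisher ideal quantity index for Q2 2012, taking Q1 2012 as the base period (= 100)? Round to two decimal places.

91.47

Laspeyres component (base-period weights):
ΣP(Q1 2012)Q(Q2 2012) = 0.19×108 + 6.31×54 + 1.55×305 = 20.52 + 340.74 + 472.75 = 834.01
ΣP(Q1 2012)Q(Q1 2012) = 0.19×124 + 6.31×69 + 1.55×279 = 23.56 + 435.39 + 432.45 = 891.4
L = 834.01 / 891.4 × 100 = 93.5618
Paasche component (current-period weights):
ΣP(Q2 2012)Q(Q2 2012) = 0.14×108 + 8.88×54 + 1.24×305 = 15.12 + 479.52 + 378.2 = 872.84
ΣP(Q2 2012)Q(Q1 2012) = 0.14×124 + 8.88×69 + 1.24×279 = 17.36 + 612.72 + 345.96 = 976.04
P = 872.84 / 976.04 × 100 = 89.4267
Fisher = √(L × P) = √(93.5618 × 89.4267) = 91.4709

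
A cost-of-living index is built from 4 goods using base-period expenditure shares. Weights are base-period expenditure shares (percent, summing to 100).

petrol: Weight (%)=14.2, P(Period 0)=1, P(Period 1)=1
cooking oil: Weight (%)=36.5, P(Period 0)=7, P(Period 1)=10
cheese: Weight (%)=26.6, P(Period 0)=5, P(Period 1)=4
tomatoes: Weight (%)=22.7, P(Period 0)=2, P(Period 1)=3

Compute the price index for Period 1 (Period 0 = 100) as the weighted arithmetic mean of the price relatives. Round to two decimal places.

petrol: 14.2 × (1/1) = 14.2 × 1.000000 = 14.2000
cooking oil: 36.5 × (10/7) = 36.5 × 1.428571 = 52.1429
cheese: 26.6 × (4/5) = 26.6 × 0.800000 = 21.2800
tomatoes: 22.7 × (3/2) = 22.7 × 1.500000 = 34.0500
Index = Σ wᵢ·(p₁ᵢ/p₀ᵢ) = 14.2000 + 52.1429 + 21.2800 + 34.0500 = 121.6729

121.67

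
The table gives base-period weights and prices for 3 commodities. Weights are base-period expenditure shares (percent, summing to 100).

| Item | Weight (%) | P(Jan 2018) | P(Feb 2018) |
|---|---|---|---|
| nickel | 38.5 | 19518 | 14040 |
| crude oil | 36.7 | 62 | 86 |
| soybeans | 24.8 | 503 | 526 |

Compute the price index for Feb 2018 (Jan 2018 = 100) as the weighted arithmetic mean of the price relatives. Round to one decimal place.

104.5

nickel: 38.5 × (14040/19518) = 38.5 × 0.719336 = 27.6944
crude oil: 36.7 × (86/62) = 36.7 × 1.387097 = 50.9065
soybeans: 24.8 × (526/503) = 24.8 × 1.045726 = 25.9340
Index = Σ wᵢ·(p₁ᵢ/p₀ᵢ) = 27.6944 + 50.9065 + 25.9340 = 104.5349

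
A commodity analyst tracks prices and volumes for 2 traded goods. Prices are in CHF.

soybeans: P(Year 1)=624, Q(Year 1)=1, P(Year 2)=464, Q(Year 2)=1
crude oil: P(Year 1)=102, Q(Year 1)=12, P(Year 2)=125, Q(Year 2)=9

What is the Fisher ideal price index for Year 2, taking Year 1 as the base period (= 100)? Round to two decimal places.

104.65

Laspeyres component (base-period weights):
ΣP(Year 2)Q(Year 1) = 464×1 + 125×12 = 464 + 1500 = 1964
ΣP(Year 1)Q(Year 1) = 624×1 + 102×12 = 624 + 1224 = 1848
L = 1964 / 1848 × 100 = 106.2771
Paasche component (current-period weights):
ΣP(Year 2)Q(Year 2) = 464×1 + 125×9 = 464 + 1125 = 1589
ΣP(Year 1)Q(Year 2) = 624×1 + 102×9 = 624 + 918 = 1542
P = 1589 / 1542 × 100 = 103.0480
Fisher = √(L × P) = √(106.2771 × 103.0480) = 104.6501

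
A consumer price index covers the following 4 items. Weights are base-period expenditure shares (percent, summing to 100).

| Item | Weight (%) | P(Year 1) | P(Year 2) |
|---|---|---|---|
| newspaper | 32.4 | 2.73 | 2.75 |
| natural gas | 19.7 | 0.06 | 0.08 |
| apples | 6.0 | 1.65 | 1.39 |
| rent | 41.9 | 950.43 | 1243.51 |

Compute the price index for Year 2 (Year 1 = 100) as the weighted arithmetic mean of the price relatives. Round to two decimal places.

118.78

newspaper: 32.4 × (2.75/2.73) = 32.4 × 1.007326 = 32.6374
natural gas: 19.7 × (0.08/0.06) = 19.7 × 1.333333 = 26.2667
apples: 6.0 × (1.39/1.65) = 6.0 × 0.842424 = 5.0545
rent: 41.9 × (1243.51/950.43) = 41.9 × 1.308366 = 54.8205
Index = Σ wᵢ·(p₁ᵢ/p₀ᵢ) = 32.6374 + 26.2667 + 5.0545 + 54.8205 = 118.7791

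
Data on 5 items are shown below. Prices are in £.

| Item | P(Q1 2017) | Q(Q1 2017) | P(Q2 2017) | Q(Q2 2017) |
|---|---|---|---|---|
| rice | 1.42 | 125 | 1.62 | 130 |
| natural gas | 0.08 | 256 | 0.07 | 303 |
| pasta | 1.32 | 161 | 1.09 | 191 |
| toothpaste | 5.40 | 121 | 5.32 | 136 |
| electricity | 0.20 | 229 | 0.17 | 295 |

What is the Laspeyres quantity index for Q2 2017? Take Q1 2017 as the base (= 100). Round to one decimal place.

113.0

Laspeyres quantity index uses base-period prices as weights.
ΣP(Q1 2017)·Q(Q2 2017) = 1.42×130 + 0.08×303 + 1.32×191 + 5.40×136 + 0.20×295 = 184.6 + 24.24 + 252.12 + 734.4 + 59 = 1254.36
ΣP(Q1 2017)·Q(Q1 2017) = 1.42×125 + 0.08×256 + 1.32×161 + 5.40×121 + 0.20×229 = 177.5 + 20.48 + 212.52 + 653.4 + 45.8 = 1109.7
Index = 1254.36 / 1109.7 × 100 = 113.0360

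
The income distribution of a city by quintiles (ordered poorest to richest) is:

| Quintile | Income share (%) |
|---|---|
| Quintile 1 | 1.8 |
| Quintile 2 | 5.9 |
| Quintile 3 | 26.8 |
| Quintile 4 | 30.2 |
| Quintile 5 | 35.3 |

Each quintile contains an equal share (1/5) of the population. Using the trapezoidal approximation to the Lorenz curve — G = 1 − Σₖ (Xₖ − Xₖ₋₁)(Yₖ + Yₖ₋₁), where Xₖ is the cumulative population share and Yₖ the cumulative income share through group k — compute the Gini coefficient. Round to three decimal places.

Cumulative income shares Yₖ: 0.0180, 0.0770, 0.3450, 0.6470, 1.0000
Σ (Xₖ−Xₖ₋₁)(Yₖ+Yₖ₋₁) = (1/5)(0.0180+0.0000) + (1/5)(0.0770+0.0180) + (1/5)(0.3450+0.0770) + (1/5)(0.6470+0.3450) + (1/5)(1.0000+0.6470)
  = 0.0036 + 0.0190 + 0.0844 + 0.1984 + 0.3294 = 0.6348
G = 1 − 0.6348 = 0.3652

0.365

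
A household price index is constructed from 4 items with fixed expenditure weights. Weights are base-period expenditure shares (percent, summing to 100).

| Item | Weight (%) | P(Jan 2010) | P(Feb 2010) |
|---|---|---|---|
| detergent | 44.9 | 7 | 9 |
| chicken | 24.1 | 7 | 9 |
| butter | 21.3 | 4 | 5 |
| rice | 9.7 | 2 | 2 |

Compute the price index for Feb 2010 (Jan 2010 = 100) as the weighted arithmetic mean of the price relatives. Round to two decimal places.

detergent: 44.9 × (9/7) = 44.9 × 1.285714 = 57.7286
chicken: 24.1 × (9/7) = 24.1 × 1.285714 = 30.9857
butter: 21.3 × (5/4) = 21.3 × 1.250000 = 26.6250
rice: 9.7 × (2/2) = 9.7 × 1.000000 = 9.7000
Index = Σ wᵢ·(p₁ᵢ/p₀ᵢ) = 57.7286 + 30.9857 + 26.6250 + 9.7000 = 125.0393

125.04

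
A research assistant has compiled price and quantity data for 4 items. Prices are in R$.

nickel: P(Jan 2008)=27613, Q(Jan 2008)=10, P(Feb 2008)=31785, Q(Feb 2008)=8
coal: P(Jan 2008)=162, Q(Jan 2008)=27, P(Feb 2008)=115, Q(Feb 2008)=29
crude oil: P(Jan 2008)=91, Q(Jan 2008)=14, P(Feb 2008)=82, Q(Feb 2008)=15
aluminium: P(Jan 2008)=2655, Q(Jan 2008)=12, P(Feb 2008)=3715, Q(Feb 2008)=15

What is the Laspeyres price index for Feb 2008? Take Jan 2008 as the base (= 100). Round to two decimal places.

116.91

Laspeyres price index uses base-period quantities as weights.
ΣP(Feb 2008)·Q(Jan 2008) = 31785×10 + 115×27 + 82×14 + 3715×12 = 317850 + 3105 + 1148 + 44580 = 366683
ΣP(Jan 2008)·Q(Jan 2008) = 27613×10 + 162×27 + 91×14 + 2655×12 = 276130 + 4374 + 1274 + 31860 = 313638
Index = 366683 / 313638 × 100 = 116.9128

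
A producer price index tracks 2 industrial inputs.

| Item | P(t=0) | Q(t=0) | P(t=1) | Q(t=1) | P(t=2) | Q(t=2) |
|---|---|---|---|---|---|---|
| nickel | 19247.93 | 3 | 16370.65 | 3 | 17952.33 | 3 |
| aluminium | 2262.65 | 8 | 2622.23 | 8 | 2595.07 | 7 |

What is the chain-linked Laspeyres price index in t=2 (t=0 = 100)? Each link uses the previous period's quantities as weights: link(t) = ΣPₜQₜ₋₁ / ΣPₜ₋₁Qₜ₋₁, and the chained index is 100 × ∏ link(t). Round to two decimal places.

Link t=0→t=1:
ΣP(t=1)Q(t=0) = 16370.65×3 + 2622.23×8 = 49111.95 + 20977.84 = 70089.79
ΣP(t=0)Q(t=0) = 19247.93×3 + 2262.65×8 = 57743.79 + 18101.2 = 75844.99
link = 70089.79/75844.99 = 0.924119
Link t=1→t=2:
ΣP(t=2)Q(t=1) = 17952.33×3 + 2595.07×8 = 53856.99 + 20760.56 = 74617.55
ΣP(t=1)Q(t=1) = 16370.65×3 + 2622.23×8 = 49111.95 + 20977.84 = 70089.79
link = 74617.55/70089.79 = 1.064599
Chained index = 100 × 0.924119 × 1.064599 = 98.3816

98.38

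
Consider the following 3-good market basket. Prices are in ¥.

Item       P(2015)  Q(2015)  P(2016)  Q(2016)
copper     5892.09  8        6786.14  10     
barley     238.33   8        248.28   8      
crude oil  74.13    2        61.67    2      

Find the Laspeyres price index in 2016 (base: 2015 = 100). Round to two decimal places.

Laspeyres price index uses base-period quantities as weights.
ΣP(2016)·Q(2015) = 6786.14×8 + 248.28×8 + 61.67×2 = 54289.12 + 1986.24 + 123.34 = 56398.7
ΣP(2015)·Q(2015) = 5892.09×8 + 238.33×8 + 74.13×2 = 47136.72 + 1906.64 + 148.26 = 49191.62
Index = 56398.7 / 49191.62 × 100 = 114.6510

114.65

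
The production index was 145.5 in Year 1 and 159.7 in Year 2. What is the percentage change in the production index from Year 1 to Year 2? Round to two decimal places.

9.76%

Change = (159.7 − 145.5) / 145.5 × 100
       = 14.2 / 145.5 × 100 = 9.7595%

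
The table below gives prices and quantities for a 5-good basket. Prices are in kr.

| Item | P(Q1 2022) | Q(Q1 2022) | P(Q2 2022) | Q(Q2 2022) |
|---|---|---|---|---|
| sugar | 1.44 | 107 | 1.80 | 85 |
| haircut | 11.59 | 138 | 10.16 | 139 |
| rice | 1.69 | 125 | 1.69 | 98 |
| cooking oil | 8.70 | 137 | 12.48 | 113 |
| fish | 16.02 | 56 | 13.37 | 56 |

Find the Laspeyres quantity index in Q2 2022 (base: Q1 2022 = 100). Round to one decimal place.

93.2

Laspeyres quantity index uses base-period prices as weights.
ΣP(Q1 2022)·Q(Q2 2022) = 1.44×85 + 11.59×139 + 1.69×98 + 8.70×113 + 16.02×56 = 122.4 + 1611.01 + 165.62 + 983.1 + 897.12 = 3779.25
ΣP(Q1 2022)·Q(Q1 2022) = 1.44×107 + 11.59×138 + 1.69×125 + 8.70×137 + 16.02×56 = 154.08 + 1599.42 + 211.25 + 1191.9 + 897.12 = 4053.77
Index = 3779.25 / 4053.77 × 100 = 93.2280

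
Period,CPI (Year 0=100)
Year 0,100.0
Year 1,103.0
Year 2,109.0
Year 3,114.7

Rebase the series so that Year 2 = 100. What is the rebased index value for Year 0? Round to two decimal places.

Rebased(Year 0) = 100.0 / 109.0 × 100 = 91.7431

91.74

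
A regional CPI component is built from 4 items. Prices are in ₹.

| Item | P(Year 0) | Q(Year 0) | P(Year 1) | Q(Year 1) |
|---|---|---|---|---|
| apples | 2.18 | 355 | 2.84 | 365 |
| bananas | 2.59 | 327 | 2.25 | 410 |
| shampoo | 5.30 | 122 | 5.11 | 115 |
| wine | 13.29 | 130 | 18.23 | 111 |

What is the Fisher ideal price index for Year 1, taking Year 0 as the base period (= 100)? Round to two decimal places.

117.25

Laspeyres component (base-period weights):
ΣP(Year 1)Q(Year 0) = 2.84×355 + 2.25×327 + 5.11×122 + 18.23×130 = 1008.2 + 735.75 + 623.42 + 2369.9 = 4737.27
ΣP(Year 0)Q(Year 0) = 2.18×355 + 2.59×327 + 5.30×122 + 13.29×130 = 773.9 + 846.93 + 646.6 + 1727.7 = 3995.13
L = 4737.27 / 3995.13 × 100 = 118.5761
Paasche component (current-period weights):
ΣP(Year 1)Q(Year 1) = 2.84×365 + 2.25×410 + 5.11×115 + 18.23×111 = 1036.6 + 922.5 + 587.65 + 2023.53 = 4570.28
ΣP(Year 0)Q(Year 1) = 2.18×365 + 2.59×410 + 5.30×115 + 13.29×111 = 795.7 + 1061.9 + 609.5 + 1475.19 = 3942.29
P = 4570.28 / 3942.29 × 100 = 115.9296
Fisher = √(L × P) = √(118.5761 × 115.9296) = 117.2454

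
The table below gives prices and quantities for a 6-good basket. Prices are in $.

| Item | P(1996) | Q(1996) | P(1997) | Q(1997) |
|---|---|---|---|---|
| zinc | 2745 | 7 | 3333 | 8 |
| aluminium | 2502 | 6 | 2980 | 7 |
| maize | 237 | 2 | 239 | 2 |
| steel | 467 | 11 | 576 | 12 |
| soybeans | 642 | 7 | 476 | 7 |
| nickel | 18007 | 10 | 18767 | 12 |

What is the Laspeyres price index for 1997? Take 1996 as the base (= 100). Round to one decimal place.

106.5

Laspeyres price index uses base-period quantities as weights.
ΣP(1997)·Q(1996) = 3333×7 + 2980×6 + 239×2 + 576×11 + 476×7 + 18767×10 = 23331 + 17880 + 478 + 6336 + 3332 + 187670 = 239027
ΣP(1996)·Q(1996) = 2745×7 + 2502×6 + 237×2 + 467×11 + 642×7 + 18007×10 = 19215 + 15012 + 474 + 5137 + 4494 + 180070 = 224402
Index = 239027 / 224402 × 100 = 106.5173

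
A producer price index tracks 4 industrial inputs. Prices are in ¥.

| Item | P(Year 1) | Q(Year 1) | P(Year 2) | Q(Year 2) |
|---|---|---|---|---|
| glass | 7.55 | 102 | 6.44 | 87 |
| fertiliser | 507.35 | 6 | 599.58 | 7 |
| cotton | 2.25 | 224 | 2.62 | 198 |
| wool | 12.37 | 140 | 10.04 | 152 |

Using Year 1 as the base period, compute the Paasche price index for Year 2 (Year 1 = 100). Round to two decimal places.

104.10

Paasche price index uses current-period quantities as weights.
ΣP(Year 2)·Q(Year 2) = 6.44×87 + 599.58×7 + 2.62×198 + 10.04×152 = 560.28 + 4197.06 + 518.76 + 1526.08 = 6802.18
ΣP(Year 1)·Q(Year 2) = 7.55×87 + 507.35×7 + 2.25×198 + 12.37×152 = 656.85 + 3551.45 + 445.5 + 1880.24 = 6534.04
Index = 6802.18 / 6534.04 × 100 = 104.1037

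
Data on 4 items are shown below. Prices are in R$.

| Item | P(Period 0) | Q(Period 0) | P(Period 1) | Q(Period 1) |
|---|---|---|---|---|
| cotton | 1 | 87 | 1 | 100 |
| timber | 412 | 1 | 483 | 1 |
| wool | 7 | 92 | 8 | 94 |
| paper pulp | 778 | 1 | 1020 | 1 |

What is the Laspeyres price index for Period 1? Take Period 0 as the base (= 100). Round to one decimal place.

121.1

Laspeyres price index uses base-period quantities as weights.
ΣP(Period 1)·Q(Period 0) = 1×87 + 483×1 + 8×92 + 1020×1 = 87 + 483 + 736 + 1020 = 2326
ΣP(Period 0)·Q(Period 0) = 1×87 + 412×1 + 7×92 + 778×1 = 87 + 412 + 644 + 778 = 1921
Index = 2326 / 1921 × 100 = 121.0828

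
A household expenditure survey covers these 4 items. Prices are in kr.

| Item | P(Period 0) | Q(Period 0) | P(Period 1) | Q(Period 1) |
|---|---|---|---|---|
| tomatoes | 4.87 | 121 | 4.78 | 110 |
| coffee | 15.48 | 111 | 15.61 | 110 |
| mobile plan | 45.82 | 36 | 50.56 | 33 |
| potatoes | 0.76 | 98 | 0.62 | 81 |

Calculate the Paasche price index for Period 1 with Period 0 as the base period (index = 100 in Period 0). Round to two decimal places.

103.92

Paasche price index uses current-period quantities as weights.
ΣP(Period 1)·Q(Period 1) = 4.78×110 + 15.61×110 + 50.56×33 + 0.62×81 = 525.8 + 1717.1 + 1668.48 + 50.22 = 3961.6
ΣP(Period 0)·Q(Period 1) = 4.87×110 + 15.48×110 + 45.82×33 + 0.76×81 = 535.7 + 1702.8 + 1512.06 + 61.56 = 3812.12
Index = 3961.6 / 3812.12 × 100 = 103.9212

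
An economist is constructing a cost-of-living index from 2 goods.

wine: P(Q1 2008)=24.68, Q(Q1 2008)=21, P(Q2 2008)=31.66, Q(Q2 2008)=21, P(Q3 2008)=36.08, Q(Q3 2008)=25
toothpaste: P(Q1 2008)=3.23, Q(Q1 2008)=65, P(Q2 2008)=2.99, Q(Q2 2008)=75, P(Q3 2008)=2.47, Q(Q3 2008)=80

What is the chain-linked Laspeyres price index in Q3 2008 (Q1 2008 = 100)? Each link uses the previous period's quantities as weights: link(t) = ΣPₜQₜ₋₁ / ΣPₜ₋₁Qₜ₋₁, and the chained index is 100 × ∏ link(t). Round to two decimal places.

Link Q1 2008→Q2 2008:
ΣP(Q2 2008)Q(Q1 2008) = 31.66×21 + 2.99×65 = 664.86 + 194.35 = 859.21
ΣP(Q1 2008)Q(Q1 2008) = 24.68×21 + 3.23×65 = 518.28 + 209.95 = 728.23
link = 859.21/728.23 = 1.179861
Link Q2 2008→Q3 2008:
ΣP(Q3 2008)Q(Q2 2008) = 36.08×21 + 2.47×75 = 757.68 + 185.25 = 942.93
ΣP(Q2 2008)Q(Q2 2008) = 31.66×21 + 2.99×75 = 664.86 + 224.25 = 889.11
link = 942.93/889.11 = 1.060532
Chained index = 100 × 1.179861 × 1.060532 = 125.1281

125.13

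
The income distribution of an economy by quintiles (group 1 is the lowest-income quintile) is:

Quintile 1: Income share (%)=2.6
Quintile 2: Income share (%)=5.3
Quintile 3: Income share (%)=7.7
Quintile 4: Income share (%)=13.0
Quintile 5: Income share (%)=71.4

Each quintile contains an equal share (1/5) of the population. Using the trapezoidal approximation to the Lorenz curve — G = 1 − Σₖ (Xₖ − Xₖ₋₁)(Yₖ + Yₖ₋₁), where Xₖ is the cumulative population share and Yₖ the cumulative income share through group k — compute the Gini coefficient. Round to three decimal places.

0.581

Cumulative income shares Yₖ: 0.0260, 0.0790, 0.1560, 0.2860, 1.0000
Σ (Xₖ−Xₖ₋₁)(Yₖ+Yₖ₋₁) = (1/5)(0.0260+0.0000) + (1/5)(0.0790+0.0260) + (1/5)(0.1560+0.0790) + (1/5)(0.2860+0.1560) + (1/5)(1.0000+0.2860)
  = 0.0052 + 0.0210 + 0.0470 + 0.0884 + 0.2572 = 0.4188
G = 1 − 0.4188 = 0.5812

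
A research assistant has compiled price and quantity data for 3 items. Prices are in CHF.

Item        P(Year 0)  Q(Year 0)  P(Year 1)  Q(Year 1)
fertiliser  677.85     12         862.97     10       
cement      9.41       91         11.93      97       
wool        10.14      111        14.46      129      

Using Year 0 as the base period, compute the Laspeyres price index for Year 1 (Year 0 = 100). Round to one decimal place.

Laspeyres price index uses base-period quantities as weights.
ΣP(Year 1)·Q(Year 0) = 862.97×12 + 11.93×91 + 14.46×111 = 10355.64 + 1085.63 + 1605.06 = 13046.33
ΣP(Year 0)·Q(Year 0) = 677.85×12 + 9.41×91 + 10.14×111 = 8134.2 + 856.31 + 1125.54 = 10116.05
Index = 13046.33 / 10116.05 × 100 = 128.9666

129.0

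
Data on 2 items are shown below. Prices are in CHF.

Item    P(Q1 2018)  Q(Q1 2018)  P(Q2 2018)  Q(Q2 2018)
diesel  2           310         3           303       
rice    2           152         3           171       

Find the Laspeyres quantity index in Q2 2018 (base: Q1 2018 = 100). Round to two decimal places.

Laspeyres quantity index uses base-period prices as weights.
ΣP(Q1 2018)·Q(Q2 2018) = 2×303 + 2×171 = 606 + 342 = 948
ΣP(Q1 2018)·Q(Q1 2018) = 2×310 + 2×152 = 620 + 304 = 924
Index = 948 / 924 × 100 = 102.5974

102.60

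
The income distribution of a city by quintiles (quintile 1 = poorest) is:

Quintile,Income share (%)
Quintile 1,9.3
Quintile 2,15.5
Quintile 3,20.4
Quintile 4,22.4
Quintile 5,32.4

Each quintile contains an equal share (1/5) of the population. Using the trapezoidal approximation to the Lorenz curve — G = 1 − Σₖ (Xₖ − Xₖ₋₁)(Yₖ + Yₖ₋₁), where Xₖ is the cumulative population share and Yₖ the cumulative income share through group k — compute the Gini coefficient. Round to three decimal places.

Cumulative income shares Yₖ: 0.0930, 0.2480, 0.4520, 0.6760, 1.0000
Σ (Xₖ−Xₖ₋₁)(Yₖ+Yₖ₋₁) = (1/5)(0.0930+0.0000) + (1/5)(0.2480+0.0930) + (1/5)(0.4520+0.2480) + (1/5)(0.6760+0.4520) + (1/5)(1.0000+0.6760)
  = 0.0186 + 0.0682 + 0.1400 + 0.2256 + 0.3352 = 0.7876
G = 1 − 0.7876 = 0.2124

0.212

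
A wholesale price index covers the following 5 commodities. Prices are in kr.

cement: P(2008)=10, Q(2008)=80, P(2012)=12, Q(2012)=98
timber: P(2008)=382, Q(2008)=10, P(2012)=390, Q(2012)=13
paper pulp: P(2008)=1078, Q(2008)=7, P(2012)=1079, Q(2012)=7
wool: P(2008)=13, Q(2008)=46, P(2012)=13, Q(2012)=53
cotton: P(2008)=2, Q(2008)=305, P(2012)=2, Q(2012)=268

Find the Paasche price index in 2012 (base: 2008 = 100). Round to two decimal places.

102.09

Paasche price index uses current-period quantities as weights.
ΣP(2012)·Q(2012) = 12×98 + 390×13 + 1079×7 + 13×53 + 2×268 = 1176 + 5070 + 7553 + 689 + 536 = 15024
ΣP(2008)·Q(2012) = 10×98 + 382×13 + 1078×7 + 13×53 + 2×268 = 980 + 4966 + 7546 + 689 + 536 = 14717
Index = 15024 / 14717 × 100 = 102.0860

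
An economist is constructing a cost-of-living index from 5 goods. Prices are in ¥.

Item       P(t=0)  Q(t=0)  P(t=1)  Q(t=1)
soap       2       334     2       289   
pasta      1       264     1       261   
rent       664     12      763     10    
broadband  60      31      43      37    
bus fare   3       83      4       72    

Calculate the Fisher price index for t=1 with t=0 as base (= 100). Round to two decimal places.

105.56

Laspeyres component (base-period weights):
ΣP(t=1)Q(t=0) = 2×334 + 1×264 + 763×12 + 43×31 + 4×83 = 668 + 264 + 9156 + 1333 + 332 = 11753
ΣP(t=0)Q(t=0) = 2×334 + 1×264 + 664×12 + 60×31 + 3×83 = 668 + 264 + 7968 + 1860 + 249 = 11009
L = 11753 / 11009 × 100 = 106.7581
Paasche component (current-period weights):
ΣP(t=1)Q(t=1) = 2×289 + 1×261 + 763×10 + 43×37 + 4×72 = 578 + 261 + 7630 + 1591 + 288 = 10348
ΣP(t=0)Q(t=1) = 2×289 + 1×261 + 664×10 + 60×37 + 3×72 = 578 + 261 + 6640 + 2220 + 216 = 9915
P = 10348 / 9915 × 100 = 104.3671
Fisher = √(L × P) = √(106.7581 × 104.3671) = 105.5558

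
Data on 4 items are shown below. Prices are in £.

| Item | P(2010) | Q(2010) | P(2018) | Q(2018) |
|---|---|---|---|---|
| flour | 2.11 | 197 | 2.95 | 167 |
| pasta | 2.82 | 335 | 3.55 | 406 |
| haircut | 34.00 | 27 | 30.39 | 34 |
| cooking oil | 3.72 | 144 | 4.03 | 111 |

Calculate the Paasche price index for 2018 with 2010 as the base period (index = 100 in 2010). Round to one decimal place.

Paasche price index uses current-period quantities as weights.
ΣP(2018)·Q(2018) = 2.95×167 + 3.55×406 + 30.39×34 + 4.03×111 = 492.65 + 1441.3 + 1033.26 + 447.33 = 3414.54
ΣP(2010)·Q(2018) = 2.11×167 + 2.82×406 + 34.00×34 + 3.72×111 = 352.37 + 1144.92 + 1156 + 412.92 = 3066.21
Index = 3414.54 / 3066.21 × 100 = 111.3603

111.4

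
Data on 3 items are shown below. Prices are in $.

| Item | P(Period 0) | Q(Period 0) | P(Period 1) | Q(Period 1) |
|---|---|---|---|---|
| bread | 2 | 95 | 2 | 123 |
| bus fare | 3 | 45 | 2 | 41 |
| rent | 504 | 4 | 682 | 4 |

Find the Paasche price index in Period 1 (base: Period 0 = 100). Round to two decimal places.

Paasche price index uses current-period quantities as weights.
ΣP(Period 1)·Q(Period 1) = 2×123 + 2×41 + 682×4 = 246 + 82 + 2728 = 3056
ΣP(Period 0)·Q(Period 1) = 2×123 + 3×41 + 504×4 = 246 + 123 + 2016 = 2385
Index = 3056 / 2385 × 100 = 128.1342

128.13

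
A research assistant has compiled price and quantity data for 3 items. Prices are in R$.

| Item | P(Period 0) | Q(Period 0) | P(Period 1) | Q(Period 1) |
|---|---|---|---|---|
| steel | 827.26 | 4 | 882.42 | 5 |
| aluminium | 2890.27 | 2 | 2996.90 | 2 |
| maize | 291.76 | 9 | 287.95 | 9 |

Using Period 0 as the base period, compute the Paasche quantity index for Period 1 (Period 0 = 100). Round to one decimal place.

Paasche quantity index uses current-period prices as weights.
ΣP(Period 1)·Q(Period 1) = 882.42×5 + 2996.90×2 + 287.95×9 = 4412.1 + 5993.8 + 2591.55 = 12997.45
ΣP(Period 1)·Q(Period 0) = 882.42×4 + 2996.90×2 + 287.95×9 = 3529.68 + 5993.8 + 2591.55 = 12115.03
Index = 12997.45 / 12115.03 × 100 = 107.2837

107.3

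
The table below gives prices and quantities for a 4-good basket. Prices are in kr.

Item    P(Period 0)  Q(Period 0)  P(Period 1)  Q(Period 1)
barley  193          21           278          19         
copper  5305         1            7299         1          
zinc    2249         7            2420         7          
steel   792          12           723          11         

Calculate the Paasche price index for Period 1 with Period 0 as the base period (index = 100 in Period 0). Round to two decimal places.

Paasche price index uses current-period quantities as weights.
ΣP(Period 1)·Q(Period 1) = 278×19 + 7299×1 + 2420×7 + 723×11 = 5282 + 7299 + 16940 + 7953 = 37474
ΣP(Period 0)·Q(Period 1) = 193×19 + 5305×1 + 2249×7 + 792×11 = 3667 + 5305 + 15743 + 8712 = 33427
Index = 37474 / 33427 × 100 = 112.1070

112.11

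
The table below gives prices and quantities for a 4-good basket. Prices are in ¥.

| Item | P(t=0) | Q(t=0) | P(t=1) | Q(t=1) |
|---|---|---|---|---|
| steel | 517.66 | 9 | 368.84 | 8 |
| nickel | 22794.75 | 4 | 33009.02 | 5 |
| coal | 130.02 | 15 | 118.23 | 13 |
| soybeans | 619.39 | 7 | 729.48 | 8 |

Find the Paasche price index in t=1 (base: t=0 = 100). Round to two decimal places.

140.56

Paasche price index uses current-period quantities as weights.
ΣP(t=1)·Q(t=1) = 368.84×8 + 33009.02×5 + 118.23×13 + 729.48×8 = 2950.72 + 165045.1 + 1536.99 + 5835.84 = 175368.65
ΣP(t=0)·Q(t=1) = 517.66×8 + 22794.75×5 + 130.02×13 + 619.39×8 = 4141.28 + 113973.75 + 1690.26 + 4955.12 = 124760.41
Index = 175368.65 / 124760.41 × 100 = 140.5643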